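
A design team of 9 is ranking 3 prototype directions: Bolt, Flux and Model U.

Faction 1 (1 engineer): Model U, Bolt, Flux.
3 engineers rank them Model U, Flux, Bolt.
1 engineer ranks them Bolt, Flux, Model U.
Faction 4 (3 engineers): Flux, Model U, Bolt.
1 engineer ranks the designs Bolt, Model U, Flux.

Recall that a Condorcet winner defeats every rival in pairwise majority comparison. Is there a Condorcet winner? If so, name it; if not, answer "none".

Pairwise majorities:
Bolt vs Flux: Flux, 6–3.
Bolt vs Model U: Bolt is ranked higher on 1+1 = 2 ballots, Model U on 7. Model U wins 7–2.
Flux vs Model U: 1+3 = 4 for Flux, 5 for Model U — Model U by 5–4.
Only Model U has no losses; Model U is the Condorcet winner.

Model U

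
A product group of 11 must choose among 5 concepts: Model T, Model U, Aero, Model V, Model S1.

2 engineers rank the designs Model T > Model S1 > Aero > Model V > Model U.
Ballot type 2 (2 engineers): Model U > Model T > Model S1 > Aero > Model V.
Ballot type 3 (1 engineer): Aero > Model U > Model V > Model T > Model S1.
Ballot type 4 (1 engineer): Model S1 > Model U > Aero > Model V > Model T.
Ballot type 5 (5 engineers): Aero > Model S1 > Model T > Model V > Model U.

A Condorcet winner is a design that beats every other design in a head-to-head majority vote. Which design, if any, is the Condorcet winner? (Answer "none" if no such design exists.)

Pairwise majorities:
Model T vs Model U: Model T, 7–4.
Model T vs Aero: Aero, 7–4.
Model T vs Model V: Model T, 9–2.
Model T–Model S1: Model S1 6–5.
Model U vs Aero: Aero wins 8–3.
Model U vs Model V: Model V wins 7–4.
Model U vs Model S1: Model S1, 8–3.
Aero vs Model V: Aero, 11–0.
Aero vs Model S1: Aero, 6–5.
Model V–Model S1: Model S1 10–1.
Aero wins every pairwise contest, so Aero is the Condorcet winner.

Aero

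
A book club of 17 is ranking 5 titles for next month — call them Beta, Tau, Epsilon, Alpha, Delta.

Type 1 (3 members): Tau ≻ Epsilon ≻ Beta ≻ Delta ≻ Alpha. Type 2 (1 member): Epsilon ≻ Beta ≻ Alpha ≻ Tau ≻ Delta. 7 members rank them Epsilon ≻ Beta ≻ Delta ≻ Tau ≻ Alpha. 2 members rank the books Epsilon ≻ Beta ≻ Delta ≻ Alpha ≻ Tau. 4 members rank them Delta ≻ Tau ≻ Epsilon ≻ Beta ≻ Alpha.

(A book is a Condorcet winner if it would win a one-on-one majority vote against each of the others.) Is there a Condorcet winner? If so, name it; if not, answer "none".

Epsilon

Check each pair by majority over 17 ballots:
Beta vs Tau: 1+7+2 = 10 for Beta, 7 for Tau — Beta by 10–7.
Beta vs Epsilon: Beta is ranked higher on 0 ballots, Epsilon on 17. Epsilon wins 17–0.
Beta vs Alpha: 3+1+7+2+4 = 17 for Beta, 0 for Alpha — Beta by 17–0.
Beta vs Delta: 13 to 4, Beta.
Tau vs Epsilon: Tau preferred on 3+4 = 7 ballots; Epsilon wins 10–7.
Tau vs Alpha: 14 to 3, Tau.
Tau vs Delta: 3+1 = 4 for Tau, 13 for Delta — Delta by 13–4.
Epsilon vs Alpha: 3+1+7+2+4 = 17 for Epsilon, 0 for Alpha — Epsilon by 17–0.
Epsilon vs Delta: 3+1+7+2 = 13 for Epsilon, 4 for Delta — Epsilon by 13–4.
Alpha vs Delta: 1 to 16, Delta.
Epsilon defeats every rival head-to-head and is the Condorcet winner.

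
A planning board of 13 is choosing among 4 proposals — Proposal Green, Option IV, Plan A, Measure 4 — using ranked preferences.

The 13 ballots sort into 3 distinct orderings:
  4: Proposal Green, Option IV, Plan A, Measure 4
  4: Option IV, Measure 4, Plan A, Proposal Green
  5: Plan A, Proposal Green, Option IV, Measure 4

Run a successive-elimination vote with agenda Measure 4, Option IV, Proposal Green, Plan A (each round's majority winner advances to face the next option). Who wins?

Round 1: Measure 4 vs Option IV — 0–13, Option IV advances.
Round 2: Option IV vs Proposal Green — 4–9, Proposal Green advances.
Round 3: Proposal Green vs Plan A — 4–9, Plan A advances.
Plan A survives the agenda.

Plan A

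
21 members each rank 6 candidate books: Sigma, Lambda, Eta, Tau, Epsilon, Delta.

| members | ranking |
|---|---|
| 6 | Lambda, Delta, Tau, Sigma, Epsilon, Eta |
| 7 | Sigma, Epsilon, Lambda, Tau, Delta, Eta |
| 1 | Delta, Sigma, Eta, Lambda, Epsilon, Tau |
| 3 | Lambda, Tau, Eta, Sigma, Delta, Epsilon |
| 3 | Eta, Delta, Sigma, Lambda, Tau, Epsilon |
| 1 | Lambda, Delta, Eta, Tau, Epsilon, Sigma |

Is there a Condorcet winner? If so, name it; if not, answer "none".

none

Head-to-head results (21 members):
Sigma vs Lambda: Sigma, 11–10.
Sigma vs Eta: Sigma is ranked higher on 6+7+1 = 14 ballots, Eta on 7. Sigma wins 14–7.
Sigma vs Tau: Sigma wins 11–10.
Sigma vs Epsilon: 20 to 1, Sigma.
Sigma–Delta: Delta 11–10.
Lambda vs Eta: Lambda, 17–4.
Lambda vs Tau: Lambda is ranked higher on 6+7+1+3+3+1 = 21 ballots, Tau on 0. Lambda wins 21–0.
Lambda vs Epsilon: Lambda preferred on 6+1+3+3+1 = 14 ballots; Lambda wins 14–7.
Lambda–Delta: Lambda 17–4.
Eta vs Tau: Tau, 16–5.
Eta vs Epsilon: 1+3+3+1 = 8 for Eta, 13 for Epsilon — Epsilon by 13–8.
Eta vs Delta: 3+3 = 6 for Eta, 15 for Delta — Delta by 15–6.
Tau vs Epsilon: 13 to 8, Tau.
Tau–Delta: Delta 11–10.
Epsilon–Delta: Delta 14–7.
Every book loses at least once (Sigma loses to Delta; Lambda loses to Sigma; Eta loses to Sigma; Tau loses to Sigma; Epsilon loses to Sigma; Delta loses to Lambda). The majority relation contains the cycle Sigma → Lambda → Delta → Sigma, so there is no Condorcet winner.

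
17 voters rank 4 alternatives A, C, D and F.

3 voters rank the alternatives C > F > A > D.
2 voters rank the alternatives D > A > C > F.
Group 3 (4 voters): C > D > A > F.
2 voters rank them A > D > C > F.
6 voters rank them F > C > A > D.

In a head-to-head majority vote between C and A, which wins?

Ballots ranking C above A: 3 + 4 + 6 = 13.
Ballots ranking A above C: 17 − 13 = 4.
C wins the head-to-head 13–4.

C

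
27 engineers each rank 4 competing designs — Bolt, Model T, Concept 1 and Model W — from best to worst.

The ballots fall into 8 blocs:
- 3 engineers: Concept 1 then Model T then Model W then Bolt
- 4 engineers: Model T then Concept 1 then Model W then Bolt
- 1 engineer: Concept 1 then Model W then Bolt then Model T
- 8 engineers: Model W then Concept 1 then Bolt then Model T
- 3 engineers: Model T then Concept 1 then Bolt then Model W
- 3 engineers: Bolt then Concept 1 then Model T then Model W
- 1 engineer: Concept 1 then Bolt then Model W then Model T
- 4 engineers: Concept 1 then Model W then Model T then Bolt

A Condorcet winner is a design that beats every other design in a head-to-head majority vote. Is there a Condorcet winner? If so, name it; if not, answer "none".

Head-to-head results (27 engineers):
Bolt vs Model T: Model T, 14–13.
Bolt–Concept 1: Concept 1 24–3.
Bolt–Model W: Model W 20–7.
Model T vs Concept 1: Concept 1, 20–7.
Model T–Model W: Model W 14–13.
Concept 1–Model W: Concept 1 19–8.
Concept 1 beats each of Bolt, Model T, Model W — Concept 1 is the Condorcet winner.

Concept 1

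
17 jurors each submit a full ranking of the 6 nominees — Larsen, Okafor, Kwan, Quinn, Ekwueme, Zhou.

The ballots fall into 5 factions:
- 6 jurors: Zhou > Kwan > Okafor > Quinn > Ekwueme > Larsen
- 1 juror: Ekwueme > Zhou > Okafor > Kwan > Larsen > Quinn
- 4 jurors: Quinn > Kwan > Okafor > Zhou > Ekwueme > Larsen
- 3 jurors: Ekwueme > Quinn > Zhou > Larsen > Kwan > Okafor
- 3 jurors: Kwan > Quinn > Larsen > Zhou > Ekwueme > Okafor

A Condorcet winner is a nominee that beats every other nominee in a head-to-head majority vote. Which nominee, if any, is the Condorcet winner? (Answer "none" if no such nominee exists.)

none

Head-to-head results (17 jurors):
Larsen vs Okafor: Larsen preferred on 3+3 = 6 ballots; Okafor wins 11–6.
Larsen vs Kwan: Larsen is ranked higher on 3 ballots, Kwan on 14. Kwan wins 14–3.
Larsen vs Quinn: 1 to 16, Quinn.
Larsen vs Ekwueme: 3 for Larsen, 14 for Ekwueme — Ekwueme by 14–3.
Larsen vs Zhou: Larsen preferred on 3 ballots; Zhou wins 14–3.
Okafor vs Kwan: Okafor preferred on 1 ballot; Kwan wins 16–1.
Okafor vs Quinn: 7 to 10, Quinn.
Okafor vs Ekwueme: Okafor is ranked higher on 6+4 = 10 ballots, Ekwueme on 7. Okafor wins 10–7.
Okafor vs Zhou: Okafor is ranked higher on 4 ballots, Zhou on 13. Zhou wins 13–4.
Kwan vs Quinn: 10 to 7, Kwan.
Kwan vs Ekwueme: Kwan preferred on 6+4+3 = 13 ballots; Kwan wins 13–4.
Kwan vs Zhou: Kwan is ranked higher on 4+3 = 7 ballots, Zhou on 10. Zhou wins 10–7.
Quinn vs Ekwueme: 6+4+3 = 13 for Quinn, 4 for Ekwueme — Quinn by 13–4.
Quinn vs Zhou: Quinn is ranked higher on 4+3+3 = 10 ballots, Zhou on 7. Quinn wins 10–7.
Ekwueme vs Zhou: 4 to 13, Zhou.
Every nominee loses at least once (Larsen loses to Okafor; Okafor loses to Kwan; Kwan loses to Zhou; Quinn loses to Kwan; Ekwueme loses to Okafor; Zhou loses to Quinn). The majority relation contains the cycle Kwan → Quinn → Zhou → Kwan, so there is no Condorcet winner.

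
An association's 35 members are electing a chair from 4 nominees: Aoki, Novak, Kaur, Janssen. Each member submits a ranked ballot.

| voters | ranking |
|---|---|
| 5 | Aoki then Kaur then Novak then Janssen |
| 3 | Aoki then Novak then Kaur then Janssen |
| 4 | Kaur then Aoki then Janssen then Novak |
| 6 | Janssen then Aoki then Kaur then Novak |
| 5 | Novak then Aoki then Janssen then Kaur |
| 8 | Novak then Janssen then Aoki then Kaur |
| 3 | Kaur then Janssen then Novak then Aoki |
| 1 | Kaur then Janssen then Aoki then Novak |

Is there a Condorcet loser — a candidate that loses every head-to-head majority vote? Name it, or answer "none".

Pairwise majorities:
Aoki vs Novak: Aoki is ranked higher on 5+3+4+6+1 = 19 ballots, Novak on 16. Aoki wins 19–16.
Aoki vs Kaur: Aoki wins 27–8.
Aoki vs Janssen: 17 to 18, Janssen.
Novak vs Kaur: 3+5+8 = 16 for Novak, 19 for Kaur — Kaur by 19–16.
Novak–Janssen: Novak 21–14.
Kaur vs Janssen: Janssen wins 19–16.
Each candidate has at least one pairwise win (Aoki beats Novak; Novak beats Janssen; Kaur beats Novak; Janssen beats Aoki) — no Condorcet loser.

none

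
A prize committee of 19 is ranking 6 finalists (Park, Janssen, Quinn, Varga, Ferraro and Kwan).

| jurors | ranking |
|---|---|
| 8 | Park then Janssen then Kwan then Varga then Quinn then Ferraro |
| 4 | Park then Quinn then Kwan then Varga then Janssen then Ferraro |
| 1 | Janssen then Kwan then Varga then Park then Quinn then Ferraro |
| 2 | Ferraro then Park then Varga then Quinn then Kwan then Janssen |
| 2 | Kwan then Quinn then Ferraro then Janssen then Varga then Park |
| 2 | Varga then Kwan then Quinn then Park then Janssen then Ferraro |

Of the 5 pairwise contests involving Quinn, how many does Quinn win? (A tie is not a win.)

Quinn against each rival (19 jurors):
Quinn–Park: Park 15–4.
Quinn vs Janssen: Quinn is ranked higher on 4+2+2+2 = 10 ballots, Janssen on 9. Quinn wins 10–9.
Quinn vs Varga: Varga wins 13–6.
Quinn vs Ferraro: 8+4+1+2+2 = 17 for Quinn, 2 for Ferraro — Quinn by 17–2.
Quinn vs Kwan: 6 to 13, Kwan.
Quinn beats Janssen, Ferraro; loses to Park, Varga, Kwan — 2 pairwise wins.

2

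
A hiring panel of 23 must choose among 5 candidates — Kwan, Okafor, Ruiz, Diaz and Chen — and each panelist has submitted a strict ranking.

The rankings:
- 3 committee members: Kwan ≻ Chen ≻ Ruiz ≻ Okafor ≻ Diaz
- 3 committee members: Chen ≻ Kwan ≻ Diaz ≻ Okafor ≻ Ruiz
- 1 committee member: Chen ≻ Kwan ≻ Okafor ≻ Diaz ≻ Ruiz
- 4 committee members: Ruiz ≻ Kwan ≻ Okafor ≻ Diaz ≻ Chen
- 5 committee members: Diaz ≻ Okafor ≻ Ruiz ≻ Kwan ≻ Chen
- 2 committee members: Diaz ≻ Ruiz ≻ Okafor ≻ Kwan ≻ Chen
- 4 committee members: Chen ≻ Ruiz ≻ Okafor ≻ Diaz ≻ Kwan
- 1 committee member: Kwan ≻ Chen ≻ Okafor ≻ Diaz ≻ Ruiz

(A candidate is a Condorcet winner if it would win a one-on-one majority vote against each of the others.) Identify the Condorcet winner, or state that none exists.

Head-to-head results (23 committee members):
Kwan vs Okafor: 3+3+1+4+1 = 12 for Kwan, 11 for Okafor — Kwan by 12–11.
Kwan vs Ruiz: Kwan preferred on 3+3+1+1 = 8 ballots; Ruiz wins 15–8.
Kwan vs Diaz: 3+3+1+4+1 = 12 for Kwan, 11 for Diaz — Kwan by 12–11.
Kwan vs Chen: 15 to 8, Kwan.
Okafor vs Ruiz: Okafor preferred on 3+1+5+1 = 10 ballots; Ruiz wins 13–10.
Okafor vs Diaz: Okafor is ranked higher on 3+1+4+4+1 = 13 ballots, Diaz on 10. Okafor wins 13–10.
Okafor vs Chen: Okafor preferred on 4+5+2 = 11 ballots; Chen wins 12–11.
Ruiz vs Diaz: 3+4+4 = 11 for Ruiz, 12 for Diaz — Diaz by 12–11.
Ruiz vs Chen: 11 to 12, Chen.
Diaz vs Chen: 11 to 12, Chen.
No candidate is unbeaten: Kwan loses to Ruiz; Okafor loses to Kwan; Ruiz loses to Diaz; Diaz loses to Kwan; Chen loses to Kwan. In particular Kwan > Diaz > Ruiz > Kwan is a majority cycle — no Condorcet winner exists.

none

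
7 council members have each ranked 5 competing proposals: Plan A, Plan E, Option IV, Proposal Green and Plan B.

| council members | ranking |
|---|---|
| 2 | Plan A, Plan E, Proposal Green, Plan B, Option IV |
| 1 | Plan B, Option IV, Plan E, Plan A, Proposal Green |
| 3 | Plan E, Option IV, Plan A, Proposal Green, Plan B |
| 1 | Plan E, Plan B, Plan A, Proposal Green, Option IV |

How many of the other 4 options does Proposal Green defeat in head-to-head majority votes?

1

Proposal Green against each rival (7 council members):
Proposal Green vs Plan A: Plan A, 7–0.
Proposal Green–Plan E: Plan E 7–0.
Proposal Green vs Option IV: Proposal Green is ranked higher on 2+1 = 3 ballots, Option IV on 4. Option IV wins 4–3.
Proposal Green vs Plan B: 5 to 2, Proposal Green.
Proposal Green beats Plan B; loses to Plan A, Plan E, Option IV — 1 pairwise win.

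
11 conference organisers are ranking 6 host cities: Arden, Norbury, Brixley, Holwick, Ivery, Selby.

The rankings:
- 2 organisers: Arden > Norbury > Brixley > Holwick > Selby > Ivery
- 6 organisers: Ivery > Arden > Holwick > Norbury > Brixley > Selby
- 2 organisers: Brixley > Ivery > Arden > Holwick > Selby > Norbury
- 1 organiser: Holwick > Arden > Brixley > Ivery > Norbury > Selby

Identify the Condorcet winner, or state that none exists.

Check each pair by majority over 11 ballots:
Arden–Norbury: Arden 11–0.
Arden–Brixley: Arden 9–2.
Arden vs Holwick: Arden wins 10–1.
Arden vs Ivery: Ivery wins 8–3.
Arden–Selby: Arden 11–0.
Norbury vs Brixley: Norbury, 8–3.
Norbury vs Holwick: Holwick wins 9–2.
Norbury vs Ivery: Ivery wins 9–2.
Norbury vs Selby: Norbury, 9–2.
Brixley–Holwick: Holwick 7–4.
Brixley vs Ivery: Ivery wins 6–5.
Brixley vs Selby: Brixley, 11–0.
Holwick vs Ivery: Ivery wins 8–3.
Holwick vs Selby: Holwick, 11–0.
Ivery vs Selby: Ivery, 9–2.
Only Ivery has no losses; Ivery is the Condorcet winner.

Ivery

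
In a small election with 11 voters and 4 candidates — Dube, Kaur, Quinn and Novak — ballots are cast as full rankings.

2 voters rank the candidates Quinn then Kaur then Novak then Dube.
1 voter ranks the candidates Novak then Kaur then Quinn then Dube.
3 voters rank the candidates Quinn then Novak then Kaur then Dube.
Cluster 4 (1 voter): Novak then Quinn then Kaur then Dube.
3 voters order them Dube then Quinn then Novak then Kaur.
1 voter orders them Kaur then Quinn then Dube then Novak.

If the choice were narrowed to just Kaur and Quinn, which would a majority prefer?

Quinn

Ballots ranking Kaur above Quinn: 1 + 1 = 2.
Ballots ranking Quinn above Kaur: 11 − 2 = 9.
Quinn wins the head-to-head 9–2.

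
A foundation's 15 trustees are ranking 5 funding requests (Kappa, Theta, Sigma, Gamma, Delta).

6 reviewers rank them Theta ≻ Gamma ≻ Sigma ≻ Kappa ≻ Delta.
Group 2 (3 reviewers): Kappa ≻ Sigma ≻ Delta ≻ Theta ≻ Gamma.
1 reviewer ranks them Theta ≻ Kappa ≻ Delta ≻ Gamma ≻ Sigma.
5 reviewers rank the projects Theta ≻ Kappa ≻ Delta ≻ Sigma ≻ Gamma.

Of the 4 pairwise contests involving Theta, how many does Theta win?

Theta against each rival (15 reviewers):
Theta vs Kappa: Theta wins 12–3.
Theta vs Sigma: Theta, 12–3.
Theta–Gamma: Theta 15–0.
Theta vs Delta: Theta wins 12–3.
Theta beats Kappa, Sigma, Gamma, Delta — 4 pairwise wins.

4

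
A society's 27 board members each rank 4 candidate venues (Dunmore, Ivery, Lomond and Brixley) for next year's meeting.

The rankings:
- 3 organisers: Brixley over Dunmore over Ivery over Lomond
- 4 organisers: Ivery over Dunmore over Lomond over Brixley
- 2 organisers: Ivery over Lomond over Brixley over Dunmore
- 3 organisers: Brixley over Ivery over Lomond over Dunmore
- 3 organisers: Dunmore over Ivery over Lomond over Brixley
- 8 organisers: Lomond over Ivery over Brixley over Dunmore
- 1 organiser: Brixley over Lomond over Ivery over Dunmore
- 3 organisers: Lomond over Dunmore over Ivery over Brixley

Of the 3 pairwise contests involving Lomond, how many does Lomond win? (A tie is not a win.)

Lomond against each rival (27 organisers):
Lomond vs Dunmore: 2+3+8+1+3 = 17 for Lomond, 10 for Dunmore — Lomond by 17–10.
Lomond vs Ivery: Lomond preferred on 8+1+3 = 12 ballots; Ivery wins 15–12.
Lomond vs Brixley: Lomond preferred on 4+2+3+8+3 = 20 ballots; Lomond wins 20–7.
Lomond beats Dunmore, Brixley; loses to Ivery — 2 pairwise wins.

2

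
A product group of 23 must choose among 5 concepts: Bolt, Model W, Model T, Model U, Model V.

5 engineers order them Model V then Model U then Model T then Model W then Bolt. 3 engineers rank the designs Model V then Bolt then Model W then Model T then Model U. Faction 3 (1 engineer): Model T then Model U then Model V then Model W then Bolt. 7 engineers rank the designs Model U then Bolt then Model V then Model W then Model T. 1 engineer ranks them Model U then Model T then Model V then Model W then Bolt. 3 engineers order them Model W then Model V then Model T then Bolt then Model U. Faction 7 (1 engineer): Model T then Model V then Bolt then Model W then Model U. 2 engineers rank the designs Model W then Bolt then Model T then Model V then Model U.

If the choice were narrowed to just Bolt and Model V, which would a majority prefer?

Model V

Ballots ranking Bolt above Model V: 7 + 2 = 9.
Ballots ranking Model V above Bolt: 23 − 9 = 14.
Model V wins the head-to-head 14–9.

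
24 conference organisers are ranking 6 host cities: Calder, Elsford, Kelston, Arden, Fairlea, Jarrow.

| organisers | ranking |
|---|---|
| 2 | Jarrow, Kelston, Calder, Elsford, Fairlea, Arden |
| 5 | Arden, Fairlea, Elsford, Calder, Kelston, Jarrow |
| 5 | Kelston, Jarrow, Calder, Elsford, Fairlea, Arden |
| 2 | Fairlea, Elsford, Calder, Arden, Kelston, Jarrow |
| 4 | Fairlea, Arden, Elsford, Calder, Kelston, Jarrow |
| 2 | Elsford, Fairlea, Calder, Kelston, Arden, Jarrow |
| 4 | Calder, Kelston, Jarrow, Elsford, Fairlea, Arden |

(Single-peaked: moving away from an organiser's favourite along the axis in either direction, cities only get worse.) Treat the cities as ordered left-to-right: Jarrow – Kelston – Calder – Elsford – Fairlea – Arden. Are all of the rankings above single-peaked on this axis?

yes

Axis positions: Jarrow=1, Kelston=2, Calder=3, Elsford=4, Fairlea=5, Arden=6.
Ballot type 1 (peak Jarrow at position 1): ranking walks positions 1-2-3-4-5-6, expanding outward from the peak — single-peaked.
Ballot type 2 (peak Arden at position 6): ranking walks positions 6-5-4-3-2-1, expanding outward from the peak — single-peaked.
Ballot type 3 (peak Kelston at position 2): ranking walks positions 2-1-3-4-5-6, expanding outward from the peak — single-peaked.
Ballot type 4 (peak Fairlea at position 5): ranking walks positions 5-4-3-6-2-1, expanding outward from the peak — single-peaked.
Ballot type 5 (peak Fairlea at position 5): ranking walks positions 5-6-4-3-2-1, expanding outward from the peak — single-peaked.
Ballot type 6 (peak Elsford at position 4): ranking walks positions 4-5-3-2-6-1, expanding outward from the peak — single-peaked.
Ballot type 7 (peak Calder at position 3): ranking walks positions 3-2-1-4-5-6, expanding outward from the peak — single-peaked.
Every ranking is single-peaked on this axis.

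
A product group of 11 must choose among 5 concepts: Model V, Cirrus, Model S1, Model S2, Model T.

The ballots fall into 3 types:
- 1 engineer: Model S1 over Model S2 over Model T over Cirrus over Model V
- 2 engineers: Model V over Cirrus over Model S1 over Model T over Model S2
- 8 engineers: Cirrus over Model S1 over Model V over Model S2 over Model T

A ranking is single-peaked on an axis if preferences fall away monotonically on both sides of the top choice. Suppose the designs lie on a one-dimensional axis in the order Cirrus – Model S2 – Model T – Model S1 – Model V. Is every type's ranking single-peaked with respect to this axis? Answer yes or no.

no

Axis positions: Cirrus=1, Model S2=2, Model T=3, Model S1=4, Model V=5.
Type 1: ranking walks positions 4-2-3-1-5; Model S2 is ranked above Model T even though Model T lies between Model S2 and the peak Model S1 on the axis — preferences dip and rise again. Not single-peaked.
Type 2: ranking walks positions 5-1-4-3-2; Cirrus is ranked above Model S1 even though Model S1 lies between Cirrus and the peak Model V on the axis — preferences dip and rise again. Not single-peaked.
Type 3: ranking walks positions 1-4-5-2-3; Model S1 is ranked above Model S2 even though Model S2 lies between Model S1 and the peak Cirrus on the axis — preferences dip and rise again. Not single-peaked.
Type 1 violates single-peakedness, so the profile is not single-peaked on this axis.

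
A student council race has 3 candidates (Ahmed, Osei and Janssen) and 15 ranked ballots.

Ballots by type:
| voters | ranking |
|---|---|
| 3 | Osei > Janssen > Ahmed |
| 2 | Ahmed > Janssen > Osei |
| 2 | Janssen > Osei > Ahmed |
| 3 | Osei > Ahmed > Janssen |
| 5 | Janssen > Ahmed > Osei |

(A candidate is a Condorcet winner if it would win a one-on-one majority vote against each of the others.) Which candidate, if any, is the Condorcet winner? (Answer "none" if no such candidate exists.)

Janssen

Check each pair by majority over 15 ballots:
Ahmed vs Osei: Ahmed is ranked higher on 2+5 = 7 ballots, Osei on 8. Osei wins 8–7.
Ahmed vs Janssen: 5 to 10, Janssen.
Osei vs Janssen: Osei is ranked higher on 3+3 = 6 ballots, Janssen on 9. Janssen wins 9–6.
Janssen wins every pairwise contest, so Janssen is the Condorcet winner.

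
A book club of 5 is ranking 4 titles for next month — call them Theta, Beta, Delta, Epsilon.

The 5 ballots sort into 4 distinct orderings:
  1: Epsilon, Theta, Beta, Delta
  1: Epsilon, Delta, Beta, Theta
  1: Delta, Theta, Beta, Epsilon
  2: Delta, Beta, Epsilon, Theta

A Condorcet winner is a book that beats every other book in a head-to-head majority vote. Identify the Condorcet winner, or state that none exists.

Delta

Pairwise majorities:
Theta vs Beta: 2 to 3, Beta.
Theta–Delta: Delta 4–1.
Theta vs Epsilon: Theta is ranked higher on 1 ballot, Epsilon on 4. Epsilon wins 4–1.
Beta vs Delta: Beta preferred on 1 ballot; Delta wins 4–1.
Beta vs Epsilon: Beta wins 3–2.
Delta vs Epsilon: Delta, 3–2.
Delta defeats every rival head-to-head and is the Condorcet winner.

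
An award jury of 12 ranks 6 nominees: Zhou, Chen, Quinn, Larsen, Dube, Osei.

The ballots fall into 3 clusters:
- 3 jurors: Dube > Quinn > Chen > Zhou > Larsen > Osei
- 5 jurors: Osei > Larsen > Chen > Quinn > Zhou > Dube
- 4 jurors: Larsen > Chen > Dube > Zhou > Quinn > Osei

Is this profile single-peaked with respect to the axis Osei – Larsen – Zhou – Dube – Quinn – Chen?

Axis positions: Osei=1, Larsen=2, Zhou=3, Dube=4, Quinn=5, Chen=6.
Cluster 1 (peak Dube at position 4): ranking walks positions 4-5-6-3-2-1, expanding outward from the peak — single-peaked.
Cluster 2: ranking walks positions 1-2-6-5-3-4; Chen is ranked above Zhou even though Zhou lies between Chen and the peak Osei on the axis — preferences dip and rise again. Not single-peaked.
Cluster 3: ranking walks positions 2-6-4-3-5-1; Chen is ranked above Zhou even though Zhou lies between Chen and the peak Larsen on the axis — preferences dip and rise again. Not single-peaked.
Cluster 2 violates single-peakedness, so the profile is not single-peaked on this axis.

no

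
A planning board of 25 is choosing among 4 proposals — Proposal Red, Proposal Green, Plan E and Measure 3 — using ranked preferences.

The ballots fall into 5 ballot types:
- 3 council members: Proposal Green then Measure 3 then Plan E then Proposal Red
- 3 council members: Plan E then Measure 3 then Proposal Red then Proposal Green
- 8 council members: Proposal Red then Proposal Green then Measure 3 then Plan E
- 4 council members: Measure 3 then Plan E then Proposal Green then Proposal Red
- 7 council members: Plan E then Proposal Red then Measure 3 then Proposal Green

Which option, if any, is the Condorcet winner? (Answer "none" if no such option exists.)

Check each pair by majority over 25 ballots:
Proposal Red vs Proposal Green: Proposal Red, 18–7.
Proposal Red vs Plan E: Plan E wins 17–8.
Proposal Red vs Measure 3: Proposal Red wins 15–10.
Proposal Green vs Plan E: Plan E, 14–11.
Proposal Green–Measure 3: Measure 3 14–11.
Plan E–Measure 3: Measure 3 15–10.
Each option drops at least one matchup (Proposal Red loses to Plan E; Proposal Green loses to Proposal Red; Plan E loses to Measure 3; Measure 3 loses to Proposal Red); the cycle Proposal Red → Measure 3 → Plan E → Proposal Red rules out a Condorcet winner.

none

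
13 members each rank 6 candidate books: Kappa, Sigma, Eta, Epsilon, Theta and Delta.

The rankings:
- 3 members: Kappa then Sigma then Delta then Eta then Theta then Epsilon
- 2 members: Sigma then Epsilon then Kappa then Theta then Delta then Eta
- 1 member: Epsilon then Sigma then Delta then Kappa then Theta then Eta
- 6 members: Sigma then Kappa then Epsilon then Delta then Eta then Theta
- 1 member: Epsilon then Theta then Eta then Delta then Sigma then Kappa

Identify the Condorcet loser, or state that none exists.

Head-to-head results (13 members):
Kappa vs Sigma: Sigma, 10–3.
Kappa–Eta: Kappa 12–1.
Kappa vs Epsilon: Kappa wins 9–4.
Kappa vs Theta: Kappa wins 12–1.
Kappa vs Delta: Kappa, 11–2.
Sigma vs Eta: Sigma is ranked higher on 3+2+1+6 = 12 ballots, Eta on 1. Sigma wins 12–1.
Sigma–Epsilon: Sigma 11–2.
Sigma vs Theta: 3+2+1+6 = 12 for Sigma, 1 for Theta — Sigma by 12–1.
Sigma vs Delta: Sigma preferred on 3+2+1+6 = 12 ballots; Sigma wins 12–1.
Eta–Epsilon: Epsilon 10–3.
Eta vs Theta: 9 to 4, Eta.
Eta vs Delta: 1 to 12, Delta.
Epsilon vs Theta: Epsilon, 10–3.
Epsilon vs Delta: 2+1+6+1 = 10 for Epsilon, 3 for Delta — Epsilon by 10–3.
Theta vs Delta: Delta, 10–3.
Only Theta has no wins; Theta is the Condorcet loser.

Theta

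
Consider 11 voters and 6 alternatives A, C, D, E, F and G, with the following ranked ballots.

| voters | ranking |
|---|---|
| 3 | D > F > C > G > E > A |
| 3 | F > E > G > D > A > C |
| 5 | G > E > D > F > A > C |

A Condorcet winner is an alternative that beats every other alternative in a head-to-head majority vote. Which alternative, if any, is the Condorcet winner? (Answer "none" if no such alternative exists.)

Pairwise majorities:
A vs C: A wins 8–3.
A vs D: D, 11–0.
A–E: E 11–0.
A vs F: F, 11–0.
A vs G: 0 for A, 11 for G — G by 11–0.
C vs D: C preferred on 0 ballots; D wins 11–0.
C vs E: C is ranked higher on 3 ballots, E on 8. E wins 8–3.
C–F: F 11–0.
C vs G: C preferred on 3 ballots; G wins 8–3.
D vs E: D preferred on 3 ballots; E wins 8–3.
D–F: D 8–3.
D vs G: 3 to 8, G.
E–F: F 6–5.
E vs G: E preferred on 3 ballots; G wins 8–3.
F vs G: F, 6–5.
Every alternative loses at least once (A loses to D; C loses to A; D loses to E; E loses to F; F loses to D; G loses to F). The majority relation contains the cycle D > F > E > D, so there is no Condorcet winner.

none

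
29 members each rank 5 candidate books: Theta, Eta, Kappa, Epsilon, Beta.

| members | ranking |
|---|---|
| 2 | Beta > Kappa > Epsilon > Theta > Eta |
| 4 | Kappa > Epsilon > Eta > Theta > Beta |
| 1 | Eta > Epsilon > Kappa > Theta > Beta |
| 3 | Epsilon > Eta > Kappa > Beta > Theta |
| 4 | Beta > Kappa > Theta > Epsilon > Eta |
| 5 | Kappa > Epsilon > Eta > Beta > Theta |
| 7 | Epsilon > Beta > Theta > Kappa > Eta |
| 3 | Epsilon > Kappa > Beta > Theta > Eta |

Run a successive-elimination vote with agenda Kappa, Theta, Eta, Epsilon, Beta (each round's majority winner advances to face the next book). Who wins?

Round 1: Kappa vs Theta — 22–7, Kappa advances.
Round 2: Kappa vs Eta — 25–4, Kappa advances.
Round 3: Kappa vs Epsilon — 15–14, Kappa advances.
Round 4: Kappa vs Beta — 16–13, Kappa advances.
Kappa survives the agenda.

Kappa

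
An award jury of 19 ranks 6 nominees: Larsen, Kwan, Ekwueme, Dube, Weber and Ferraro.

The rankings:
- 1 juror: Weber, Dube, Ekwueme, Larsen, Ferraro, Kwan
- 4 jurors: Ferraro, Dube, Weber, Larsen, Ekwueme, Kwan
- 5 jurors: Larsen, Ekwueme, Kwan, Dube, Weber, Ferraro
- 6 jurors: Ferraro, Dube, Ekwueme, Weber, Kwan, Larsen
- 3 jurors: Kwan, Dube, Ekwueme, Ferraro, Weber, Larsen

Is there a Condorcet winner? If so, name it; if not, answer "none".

Ferraro

Pairwise majorities:
Larsen vs Kwan: 1+4+5 = 10 for Larsen, 9 for Kwan — Larsen by 10–9.
Larsen–Ekwueme: Ekwueme 10–9.
Larsen–Dube: Dube 14–5.
Larsen vs Weber: Larsen is ranked higher on 5 ballots, Weber on 14. Weber wins 14–5.
Larsen vs Ferraro: Larsen is ranked higher on 1+5 = 6 ballots, Ferraro on 13. Ferraro wins 13–6.
Kwan vs Ekwueme: Kwan preferred on 3 ballots; Ekwueme wins 16–3.
Kwan vs Dube: 5+3 = 8 for Kwan, 11 for Dube — Dube by 11–8.
Kwan vs Weber: Weber wins 11–8.
Kwan vs Ferraro: 8 to 11, Ferraro.
Ekwueme vs Dube: Ekwueme preferred on 5 ballots; Dube wins 14–5.
Ekwueme vs Weber: 14 to 5, Ekwueme.
Ekwueme–Ferraro: Ferraro 10–9.
Dube vs Weber: Dube is ranked higher on 4+5+6+3 = 18 ballots, Weber on 1. Dube wins 18–1.
Dube vs Ferraro: 9 to 10, Ferraro.
Weber vs Ferraro: Weber is ranked higher on 1+5 = 6 ballots, Ferraro on 13. Ferraro wins 13–6.
Only Ferraro has no losses; Ferraro is the Condorcet winner.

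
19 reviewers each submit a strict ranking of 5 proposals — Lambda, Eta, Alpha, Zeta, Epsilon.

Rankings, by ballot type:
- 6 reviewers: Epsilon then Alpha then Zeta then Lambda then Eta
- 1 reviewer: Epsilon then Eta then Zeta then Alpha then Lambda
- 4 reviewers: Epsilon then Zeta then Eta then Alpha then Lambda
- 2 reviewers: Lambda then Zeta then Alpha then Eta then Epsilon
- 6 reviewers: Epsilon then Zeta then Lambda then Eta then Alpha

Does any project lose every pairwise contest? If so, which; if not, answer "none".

none

Pairwise majorities:
Lambda vs Eta: Lambda is ranked higher on 6+2+6 = 14 ballots, Eta on 5. Lambda wins 14–5.
Lambda–Alpha: Alpha 11–8.
Lambda–Zeta: Zeta 17–2.
Lambda vs Epsilon: Epsilon, 17–2.
Eta vs Alpha: Eta wins 11–8.
Eta vs Zeta: Zeta, 18–1.
Eta vs Epsilon: Epsilon, 17–2.
Alpha vs Zeta: 6 to 13, Zeta.
Alpha vs Epsilon: 2 to 17, Epsilon.
Zeta vs Epsilon: Epsilon wins 17–2.
No project is winless: Lambda beats Eta; Eta beats Alpha; Alpha beats Lambda; Zeta beats Lambda; Epsilon beats Lambda. There is no Condorcet loser.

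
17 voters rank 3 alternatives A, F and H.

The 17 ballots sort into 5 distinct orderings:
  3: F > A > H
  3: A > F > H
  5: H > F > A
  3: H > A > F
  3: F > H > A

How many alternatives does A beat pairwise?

A against each rival (17 voters):
A vs F: F wins 11–6.
A vs H: H, 11–6.
A beats no one; loses to F, H — 0 pairwise wins.

0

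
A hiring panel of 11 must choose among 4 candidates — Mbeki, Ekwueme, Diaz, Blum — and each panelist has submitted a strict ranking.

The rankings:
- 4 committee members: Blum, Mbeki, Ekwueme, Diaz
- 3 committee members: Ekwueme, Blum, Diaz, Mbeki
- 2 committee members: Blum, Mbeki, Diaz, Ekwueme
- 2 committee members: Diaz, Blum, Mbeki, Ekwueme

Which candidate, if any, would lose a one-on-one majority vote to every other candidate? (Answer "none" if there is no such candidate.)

Diaz

Head-to-head results (11 committee members):
Mbeki vs Ekwueme: Mbeki is ranked higher on 4+2+2 = 8 ballots, Ekwueme on 3. Mbeki wins 8–3.
Mbeki vs Diaz: 6 to 5, Mbeki.
Mbeki vs Blum: Blum wins 11–0.
Ekwueme–Diaz: Ekwueme 7–4.
Ekwueme vs Blum: Blum wins 8–3.
Diaz vs Blum: Diaz preferred on 2 ballots; Blum wins 9–2.
Diaz loses to every other candidate — it is the Condorcet loser.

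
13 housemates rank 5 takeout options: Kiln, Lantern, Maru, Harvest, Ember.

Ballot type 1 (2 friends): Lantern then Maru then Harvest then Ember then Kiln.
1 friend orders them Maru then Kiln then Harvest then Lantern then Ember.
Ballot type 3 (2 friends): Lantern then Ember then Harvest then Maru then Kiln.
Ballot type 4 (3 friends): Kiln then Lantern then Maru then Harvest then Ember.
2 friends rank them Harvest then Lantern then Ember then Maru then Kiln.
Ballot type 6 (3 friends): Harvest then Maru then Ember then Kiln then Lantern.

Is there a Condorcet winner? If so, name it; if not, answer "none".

none

Pairwise majorities:
Kiln vs Lantern: 7 to 6, Kiln.
Kiln vs Maru: 3 for Kiln, 10 for Maru — Maru by 10–3.
Kiln vs Harvest: 4 to 9, Harvest.
Kiln vs Ember: Kiln preferred on 1+3 = 4 ballots; Ember wins 9–4.
Lantern vs Maru: Lantern preferred on 2+2+3+2 = 9 ballots; Lantern wins 9–4.
Lantern vs Harvest: Lantern preferred on 2+2+3 = 7 ballots; Lantern wins 7–6.
Lantern vs Ember: Lantern is ranked higher on 2+1+2+3+2 = 10 ballots, Ember on 3. Lantern wins 10–3.
Maru vs Harvest: Maru preferred on 2+1+3 = 6 ballots; Harvest wins 7–6.
Maru vs Ember: 9 to 4, Maru.
Harvest vs Ember: Harvest preferred on 2+1+3+2+3 = 11 ballots; Harvest wins 11–2.
Every restaurant loses at least once (Kiln loses to Maru; Lantern loses to Kiln; Maru loses to Lantern; Harvest loses to Lantern; Ember loses to Lantern). The majority relation contains the cycle Kiln > Lantern > Maru > Kiln, so there is no Condorcet winner.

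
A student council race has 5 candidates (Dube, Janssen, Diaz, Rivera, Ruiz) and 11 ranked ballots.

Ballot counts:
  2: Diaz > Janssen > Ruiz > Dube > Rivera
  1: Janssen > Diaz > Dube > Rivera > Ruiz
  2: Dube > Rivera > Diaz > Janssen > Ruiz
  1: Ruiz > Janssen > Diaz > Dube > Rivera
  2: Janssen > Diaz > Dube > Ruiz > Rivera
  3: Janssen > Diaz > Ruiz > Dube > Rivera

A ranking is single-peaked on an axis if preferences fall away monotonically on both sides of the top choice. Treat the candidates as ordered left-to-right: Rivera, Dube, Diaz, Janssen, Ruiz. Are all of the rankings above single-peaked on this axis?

yes

Axis positions: Rivera=1, Dube=2, Diaz=3, Janssen=4, Ruiz=5.
Bloc 1 (peak Diaz at position 3): ranking walks positions 3-4-5-2-1, expanding outward from the peak — single-peaked.
Bloc 2 (peak Janssen at position 4): ranking walks positions 4-3-2-1-5, expanding outward from the peak — single-peaked.
Bloc 3 (peak Dube at position 2): ranking walks positions 2-1-3-4-5, expanding outward from the peak — single-peaked.
Bloc 4 (peak Ruiz at position 5): ranking walks positions 5-4-3-2-1, expanding outward from the peak — single-peaked.
Bloc 5 (peak Janssen at position 4): ranking walks positions 4-3-2-5-1, expanding outward from the peak — single-peaked.
Bloc 6 (peak Janssen at position 4): ranking walks positions 4-3-5-2-1, expanding outward from the peak — single-peaked.
Every ranking is single-peaked on this axis.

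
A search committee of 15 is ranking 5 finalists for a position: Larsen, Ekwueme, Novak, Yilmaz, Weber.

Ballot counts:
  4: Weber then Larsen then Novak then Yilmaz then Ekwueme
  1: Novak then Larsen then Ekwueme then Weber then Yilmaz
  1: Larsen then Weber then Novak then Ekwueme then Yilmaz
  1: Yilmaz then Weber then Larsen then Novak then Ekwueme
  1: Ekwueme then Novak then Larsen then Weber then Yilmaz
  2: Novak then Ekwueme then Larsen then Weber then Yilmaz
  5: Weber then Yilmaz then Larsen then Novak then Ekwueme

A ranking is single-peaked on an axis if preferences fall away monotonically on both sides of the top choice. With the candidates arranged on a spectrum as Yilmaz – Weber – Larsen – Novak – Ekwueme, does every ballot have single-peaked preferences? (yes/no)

Axis positions: Yilmaz=1, Weber=2, Larsen=3, Novak=4, Ekwueme=5.
Ballot type 1 (peak Weber at position 2): ranking walks positions 2-3-4-1-5, expanding outward from the peak — single-peaked.
Ballot type 2 (peak Novak at position 4): ranking walks positions 4-3-5-2-1, expanding outward from the peak — single-peaked.
Ballot type 3 (peak Larsen at position 3): ranking walks positions 3-2-4-5-1, expanding outward from the peak — single-peaked.
Ballot type 4 (peak Yilmaz at position 1): ranking walks positions 1-2-3-4-5, expanding outward from the peak — single-peaked.
Ballot type 5 (peak Ekwueme at position 5): ranking walks positions 5-4-3-2-1, expanding outward from the peak — single-peaked.
Ballot type 6 (peak Novak at position 4): ranking walks positions 4-5-3-2-1, expanding outward from the peak — single-peaked.
Ballot type 7 (peak Weber at position 2): ranking walks positions 2-1-3-4-5, expanding outward from the peak — single-peaked.
Every ranking is single-peaked on this axis.

yes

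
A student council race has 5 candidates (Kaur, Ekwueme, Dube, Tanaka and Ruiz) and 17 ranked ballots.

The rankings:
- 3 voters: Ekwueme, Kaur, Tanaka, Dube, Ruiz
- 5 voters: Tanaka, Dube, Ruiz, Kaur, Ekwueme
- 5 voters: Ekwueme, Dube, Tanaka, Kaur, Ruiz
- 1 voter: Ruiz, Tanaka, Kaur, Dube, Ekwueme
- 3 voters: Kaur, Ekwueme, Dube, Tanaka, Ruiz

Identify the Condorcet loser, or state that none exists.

Ruiz

Pairwise majorities:
Kaur vs Ekwueme: Kaur wins 9–8.
Kaur vs Dube: 7 to 10, Dube.
Kaur vs Tanaka: 6 to 11, Tanaka.
Kaur vs Ruiz: 3+5+3 = 11 for Kaur, 6 for Ruiz — Kaur by 11–6.
Ekwueme vs Dube: Ekwueme preferred on 3+5+3 = 11 ballots; Ekwueme wins 11–6.
Ekwueme vs Tanaka: Ekwueme, 11–6.
Ekwueme vs Ruiz: Ekwueme preferred on 3+5+3 = 11 ballots; Ekwueme wins 11–6.
Dube vs Tanaka: 8 to 9, Tanaka.
Dube vs Ruiz: 16 to 1, Dube.
Tanaka–Ruiz: Tanaka 16–1.
Ruiz loses to every other candidate — it is the Condorcet loser.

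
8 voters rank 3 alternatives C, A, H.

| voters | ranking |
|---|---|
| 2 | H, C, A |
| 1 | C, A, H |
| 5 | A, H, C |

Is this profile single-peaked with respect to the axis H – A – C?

Axis positions: H=1, A=2, C=3.
Bloc 1: ranking walks positions 1-3-2; C is ranked above A even though A lies between C and the peak H on the axis — preferences dip and rise again. Not single-peaked.
Bloc 2 (peak C at position 3): ranking walks positions 3-2-1, expanding outward from the peak — single-peaked.
Bloc 3 (peak A at position 2): ranking walks positions 2-1-3, expanding outward from the peak — single-peaked.
Bloc 1 violates single-peakedness, so the profile is not single-peaked on this axis.

no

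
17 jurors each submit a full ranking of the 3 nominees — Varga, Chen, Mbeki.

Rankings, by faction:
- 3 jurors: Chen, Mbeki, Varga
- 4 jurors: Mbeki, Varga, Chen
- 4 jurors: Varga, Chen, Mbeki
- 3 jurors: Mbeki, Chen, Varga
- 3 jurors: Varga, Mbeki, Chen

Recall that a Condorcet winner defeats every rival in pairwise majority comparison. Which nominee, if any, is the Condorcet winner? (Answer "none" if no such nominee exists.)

Mbeki

Pairwise majorities:
Varga vs Chen: Varga preferred on 4+4+3 = 11 ballots; Varga wins 11–6.
Varga vs Mbeki: 7 to 10, Mbeki.
Chen vs Mbeki: Mbeki wins 10–7.
Mbeki wins every pairwise contest, so Mbeki is the Condorcet winner.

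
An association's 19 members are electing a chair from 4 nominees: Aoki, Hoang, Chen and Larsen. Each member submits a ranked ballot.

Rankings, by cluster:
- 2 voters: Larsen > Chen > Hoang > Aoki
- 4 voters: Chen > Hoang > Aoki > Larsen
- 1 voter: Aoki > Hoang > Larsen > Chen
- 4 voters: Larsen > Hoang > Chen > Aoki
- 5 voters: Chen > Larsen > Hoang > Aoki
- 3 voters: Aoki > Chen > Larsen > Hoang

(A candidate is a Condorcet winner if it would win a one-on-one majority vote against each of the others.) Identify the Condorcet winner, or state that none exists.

Chen

Pairwise majorities:
Aoki vs Hoang: Hoang wins 15–4.
Aoki vs Chen: Chen, 15–4.
Aoki–Larsen: Larsen 11–8.
Hoang vs Chen: 1+4 = 5 for Hoang, 14 for Chen — Chen by 14–5.
Hoang–Larsen: Larsen 14–5.
Chen vs Larsen: 12 to 7, Chen.
Chen defeats every rival head-to-head and is the Condorcet winner.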